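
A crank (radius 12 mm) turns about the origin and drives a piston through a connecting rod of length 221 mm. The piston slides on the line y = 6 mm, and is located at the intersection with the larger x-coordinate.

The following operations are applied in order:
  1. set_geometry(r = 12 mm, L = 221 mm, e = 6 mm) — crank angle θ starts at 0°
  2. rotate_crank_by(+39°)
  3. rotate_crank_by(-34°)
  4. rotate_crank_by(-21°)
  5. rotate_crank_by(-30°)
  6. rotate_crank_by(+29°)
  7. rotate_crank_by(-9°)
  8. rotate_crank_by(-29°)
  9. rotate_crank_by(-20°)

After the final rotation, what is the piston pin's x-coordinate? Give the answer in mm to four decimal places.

223.4046

set_geometry: r = 12 mm, L = 221 mm, e = 6 mm; θ ← 0°
rotate_crank_by(+39°): θ ← 0° +39° = 39°
rotate_crank_by(-34°): θ ← 39° -34° = 5°
rotate_crank_by(-21°): θ ← 5° -21° = -16°
rotate_crank_by(-30°): θ ← -16° -30° = -46°
rotate_crank_by(+29°): θ ← -46° +29° = -17°
rotate_crank_by(-9°): θ ← -17° -9° = -26°
rotate_crank_by(-29°): θ ← -26° -29° = -55°
rotate_crank_by(-20°): θ ← -55° -20° = -75°
crank pin P = (r cos θ, r sin θ) = (3.105829, -11.591110)
h = r sin θ − e = -11.591110 − 6 = -17.591110
x = r cos θ + √(L² − h²) = 3.105829 + √(48841.0 − 309.4471) = 3.105829 + 220.298781 = 223.404609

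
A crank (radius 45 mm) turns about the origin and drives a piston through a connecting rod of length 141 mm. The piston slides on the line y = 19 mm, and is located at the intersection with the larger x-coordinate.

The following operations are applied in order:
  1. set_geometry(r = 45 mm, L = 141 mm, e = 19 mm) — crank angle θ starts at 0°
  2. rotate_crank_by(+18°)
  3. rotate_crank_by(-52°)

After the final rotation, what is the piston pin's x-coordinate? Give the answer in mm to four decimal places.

set_geometry: r = 45 mm, L = 141 mm, e = 19 mm; θ ← 0°
rotate_crank_by(+18°): θ ← 0° +18° = 18°
rotate_crank_by(-52°): θ ← 18° -52° = -34°
crank pin P = (r cos θ, r sin θ) = (37.306691, -25.163681)
h = r sin θ − e = -25.163681 − 19 = -44.163681
x = r cos θ + √(L² − h²) = 37.306691 + √(19881.0 − 1950.4307) = 37.306691 + 133.905076 = 171.211767

171.2118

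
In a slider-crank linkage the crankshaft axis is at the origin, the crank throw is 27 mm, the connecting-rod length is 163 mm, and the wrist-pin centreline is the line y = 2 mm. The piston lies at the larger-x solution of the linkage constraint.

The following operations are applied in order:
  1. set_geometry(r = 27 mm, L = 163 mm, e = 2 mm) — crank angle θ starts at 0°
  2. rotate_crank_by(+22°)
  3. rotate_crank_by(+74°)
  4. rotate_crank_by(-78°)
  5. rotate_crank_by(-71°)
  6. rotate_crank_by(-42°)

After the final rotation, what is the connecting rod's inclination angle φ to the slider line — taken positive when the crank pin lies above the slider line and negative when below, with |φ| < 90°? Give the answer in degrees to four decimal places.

set_geometry: r = 27 mm, L = 163 mm, e = 2 mm; θ ← 0°
rotate_crank_by(+22°): θ ← 0° +22° = 22°
rotate_crank_by(+74°): θ ← 22° +74° = 96°
rotate_crank_by(-78°): θ ← 96° -78° = 18°
rotate_crank_by(-71°): θ ← 18° -71° = -53°
rotate_crank_by(-42°): θ ← -53° -42° = -95°
crank pin P = (r cos θ, r sin θ) = (-2.353205, -26.897257)
h = r sin θ − e = -26.897257 − 2 = -28.897257
sin φ = h / L = -28.897257 / 163 = -0.17728378
φ = arcsin(-0.17728378) = -10.211588°

-10.2116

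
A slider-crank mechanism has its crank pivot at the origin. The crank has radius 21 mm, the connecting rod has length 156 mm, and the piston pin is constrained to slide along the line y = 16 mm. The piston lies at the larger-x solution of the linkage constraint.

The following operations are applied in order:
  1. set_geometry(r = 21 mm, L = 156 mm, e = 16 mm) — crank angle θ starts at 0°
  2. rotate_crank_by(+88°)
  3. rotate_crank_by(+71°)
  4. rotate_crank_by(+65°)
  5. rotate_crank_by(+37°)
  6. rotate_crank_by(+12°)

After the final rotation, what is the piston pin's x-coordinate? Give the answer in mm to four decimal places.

set_geometry: r = 21 mm, L = 156 mm, e = 16 mm; θ ← 0°
rotate_crank_by(+88°): θ ← 0° +88° = 88°
rotate_crank_by(+71°): θ ← 88° +71° = 159°
rotate_crank_by(+65°): θ ← 159° +65° = 224°
rotate_crank_by(+37°): θ ← 224° +37° = 261°
rotate_crank_by(+12°): θ ← 261° +12° = 273°
crank pin P = (r cos θ, r sin θ) = (1.099055, -20.971220)
h = r sin θ − e = -20.971220 − 16 = -36.971220
x = r cos θ + √(L² − h²) = 1.099055 + √(24336.0 − 1366.8711) = 1.099055 + 151.555696 = 152.654751

152.6548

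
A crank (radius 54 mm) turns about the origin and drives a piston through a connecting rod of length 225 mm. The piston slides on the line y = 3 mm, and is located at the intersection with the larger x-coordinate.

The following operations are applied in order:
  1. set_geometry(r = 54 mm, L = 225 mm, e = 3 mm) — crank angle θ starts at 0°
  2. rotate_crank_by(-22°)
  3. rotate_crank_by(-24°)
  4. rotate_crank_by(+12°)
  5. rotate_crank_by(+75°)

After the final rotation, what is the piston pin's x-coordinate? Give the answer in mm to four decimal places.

263.4053

set_geometry: r = 54 mm, L = 225 mm, e = 3 mm; θ ← 0°
rotate_crank_by(-22°): θ ← 0° -22° = -22°
rotate_crank_by(-24°): θ ← -22° -24° = -46°
rotate_crank_by(+12°): θ ← -46° +12° = -34°
rotate_crank_by(+75°): θ ← -34° +75° = 41°
crank pin P = (r cos θ, r sin θ) = (40.754317, 35.427188)
h = r sin θ − e = 35.427188 − 3 = 32.427188
x = r cos θ + √(L² − h²) = 40.754317 + √(50625.0 − 1051.5225) = 40.754317 + 222.651022 = 263.405339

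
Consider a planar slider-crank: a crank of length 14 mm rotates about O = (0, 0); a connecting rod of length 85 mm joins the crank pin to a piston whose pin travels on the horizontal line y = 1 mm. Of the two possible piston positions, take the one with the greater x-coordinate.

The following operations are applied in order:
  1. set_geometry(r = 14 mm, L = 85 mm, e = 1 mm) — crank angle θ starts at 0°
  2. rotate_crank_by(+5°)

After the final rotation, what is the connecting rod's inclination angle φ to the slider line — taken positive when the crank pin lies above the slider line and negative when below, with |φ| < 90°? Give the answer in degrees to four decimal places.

0.1484

set_geometry: r = 14 mm, L = 85 mm, e = 1 mm; θ ← 0°
rotate_crank_by(+5°): θ ← 0° +5° = 5°
crank pin P = (r cos θ, r sin θ) = (13.946726, 1.220180)
h = r sin θ − e = 1.220180 − 1 = 0.220180
sin φ = h / L = 0.220180 / 85 = 0.00259036
φ = arcsin(0.00259036) = 0.148417°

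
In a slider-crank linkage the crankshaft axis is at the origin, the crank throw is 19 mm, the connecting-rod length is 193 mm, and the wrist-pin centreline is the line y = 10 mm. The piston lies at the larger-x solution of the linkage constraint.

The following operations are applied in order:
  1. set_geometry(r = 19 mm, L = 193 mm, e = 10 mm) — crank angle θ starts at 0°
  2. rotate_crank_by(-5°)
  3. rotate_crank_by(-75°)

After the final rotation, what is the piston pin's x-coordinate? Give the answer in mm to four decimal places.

set_geometry: r = 19 mm, L = 193 mm, e = 10 mm; θ ← 0°
rotate_crank_by(-5°): θ ← 0° -5° = -5°
rotate_crank_by(-75°): θ ← -5° -75° = -80°
crank pin P = (r cos θ, r sin θ) = (3.299315, -18.711347)
h = r sin θ − e = -18.711347 − 10 = -28.711347
x = r cos θ + √(L² − h²) = 3.299315 + √(37249.0 − 824.3415) = 3.299315 + 190.852452 = 194.151768

194.1518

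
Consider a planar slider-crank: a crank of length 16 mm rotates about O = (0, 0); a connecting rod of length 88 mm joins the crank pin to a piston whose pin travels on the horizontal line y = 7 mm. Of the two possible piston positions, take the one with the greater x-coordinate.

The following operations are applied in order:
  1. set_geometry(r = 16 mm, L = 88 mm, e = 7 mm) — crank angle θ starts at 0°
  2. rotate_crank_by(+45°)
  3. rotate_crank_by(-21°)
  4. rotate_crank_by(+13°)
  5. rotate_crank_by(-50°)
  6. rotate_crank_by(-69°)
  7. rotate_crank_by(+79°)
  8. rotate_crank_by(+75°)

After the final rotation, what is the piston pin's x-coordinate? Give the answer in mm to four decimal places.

set_geometry: r = 16 mm, L = 88 mm, e = 7 mm; θ ← 0°
rotate_crank_by(+45°): θ ← 0° +45° = 45°
rotate_crank_by(-21°): θ ← 45° -21° = 24°
rotate_crank_by(+13°): θ ← 24° +13° = 37°
rotate_crank_by(-50°): θ ← 37° -50° = -13°
rotate_crank_by(-69°): θ ← -13° -69° = -82°
rotate_crank_by(+79°): θ ← -82° +79° = -3°
rotate_crank_by(+75°): θ ← -3° +75° = 72°
crank pin P = (r cos θ, r sin θ) = (4.944272, 15.216904)
h = r sin θ − e = 15.216904 − 7 = 8.216904
x = r cos θ + √(L² − h²) = 4.944272 + √(7744.0 − 67.5175) = 4.944272 + 87.615538 = 92.559810

92.5598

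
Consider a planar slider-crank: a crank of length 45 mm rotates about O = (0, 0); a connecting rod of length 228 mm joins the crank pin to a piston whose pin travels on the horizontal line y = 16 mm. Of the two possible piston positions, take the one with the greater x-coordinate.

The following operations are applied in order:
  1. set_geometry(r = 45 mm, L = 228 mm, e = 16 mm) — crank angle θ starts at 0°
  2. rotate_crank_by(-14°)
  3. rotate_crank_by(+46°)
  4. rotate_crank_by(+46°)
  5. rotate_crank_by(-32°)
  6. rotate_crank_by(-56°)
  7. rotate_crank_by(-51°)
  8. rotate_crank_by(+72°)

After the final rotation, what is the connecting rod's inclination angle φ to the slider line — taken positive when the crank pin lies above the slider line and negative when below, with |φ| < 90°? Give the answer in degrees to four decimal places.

-1.8633

set_geometry: r = 45 mm, L = 228 mm, e = 16 mm; θ ← 0°
rotate_crank_by(-14°): θ ← 0° -14° = -14°
rotate_crank_by(+46°): θ ← -14° +46° = 32°
rotate_crank_by(+46°): θ ← 32° +46° = 78°
rotate_crank_by(-32°): θ ← 78° -32° = 46°
rotate_crank_by(-56°): θ ← 46° -56° = -10°
rotate_crank_by(-51°): θ ← -10° -51° = -61°
rotate_crank_by(+72°): θ ← -61° +72° = 11°
crank pin P = (r cos θ, r sin θ) = (44.173223, 8.586405)
h = r sin θ − e = 8.586405 − 16 = -7.413595
sin φ = h / L = -7.413595 / 228 = -0.03251577
φ = arcsin(-0.03251577) = -1.863345°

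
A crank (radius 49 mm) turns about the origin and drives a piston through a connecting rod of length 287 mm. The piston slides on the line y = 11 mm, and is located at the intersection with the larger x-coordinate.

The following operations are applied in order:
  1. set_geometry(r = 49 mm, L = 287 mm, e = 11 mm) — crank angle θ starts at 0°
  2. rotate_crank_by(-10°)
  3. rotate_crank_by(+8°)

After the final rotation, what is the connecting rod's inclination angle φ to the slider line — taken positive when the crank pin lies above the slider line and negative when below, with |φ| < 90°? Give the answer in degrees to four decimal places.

-2.5382

set_geometry: r = 49 mm, L = 287 mm, e = 11 mm; θ ← 0°
rotate_crank_by(-10°): θ ← 0° -10° = -10°
rotate_crank_by(+8°): θ ← -10° +8° = -2°
crank pin P = (r cos θ, r sin θ) = (48.970151, -1.710075)
h = r sin θ − e = -1.710075 − 11 = -12.710075
sin φ = h / L = -12.710075 / 287 = -0.04428598
φ = arcsin(-0.04428598) = -2.538230°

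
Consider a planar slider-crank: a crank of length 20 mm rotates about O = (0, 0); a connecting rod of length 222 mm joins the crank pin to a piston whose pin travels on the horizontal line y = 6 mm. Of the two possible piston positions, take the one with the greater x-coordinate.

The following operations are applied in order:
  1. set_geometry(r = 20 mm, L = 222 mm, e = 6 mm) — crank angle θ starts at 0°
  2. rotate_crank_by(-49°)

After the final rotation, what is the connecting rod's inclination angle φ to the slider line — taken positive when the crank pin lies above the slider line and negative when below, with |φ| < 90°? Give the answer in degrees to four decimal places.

-5.4524

set_geometry: r = 20 mm, L = 222 mm, e = 6 mm; θ ← 0°
rotate_crank_by(-49°): θ ← 0° -49° = -49°
crank pin P = (r cos θ, r sin θ) = (13.121181, -15.094192)
h = r sin θ − e = -15.094192 − 6 = -21.094192
sin φ = h / L = -21.094192 / 222 = -0.09501888
φ = arcsin(-0.09501888) = -5.452407°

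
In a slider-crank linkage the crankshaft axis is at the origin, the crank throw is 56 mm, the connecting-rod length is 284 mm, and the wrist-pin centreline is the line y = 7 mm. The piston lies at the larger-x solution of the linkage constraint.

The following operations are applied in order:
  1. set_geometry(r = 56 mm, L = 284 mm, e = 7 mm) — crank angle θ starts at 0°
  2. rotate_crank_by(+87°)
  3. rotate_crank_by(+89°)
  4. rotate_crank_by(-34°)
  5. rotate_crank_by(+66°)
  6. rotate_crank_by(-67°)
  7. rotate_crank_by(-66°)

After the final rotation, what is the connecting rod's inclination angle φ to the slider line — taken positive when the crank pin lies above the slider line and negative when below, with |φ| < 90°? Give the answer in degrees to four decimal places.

set_geometry: r = 56 mm, L = 284 mm, e = 7 mm; θ ← 0°
rotate_crank_by(+87°): θ ← 0° +87° = 87°
rotate_crank_by(+89°): θ ← 87° +89° = 176°
rotate_crank_by(-34°): θ ← 176° -34° = 142°
rotate_crank_by(+66°): θ ← 142° +66° = 208°
rotate_crank_by(-67°): θ ← 208° -67° = 141°
rotate_crank_by(-66°): θ ← 141° -66° = 75°
crank pin P = (r cos θ, r sin θ) = (14.493867, 54.091846)
h = r sin θ − e = 54.091846 − 7 = 47.091846
sin φ = h / L = 47.091846 / 284 = 0.16581636
φ = arcsin(0.16581636) = 9.544662°

9.5447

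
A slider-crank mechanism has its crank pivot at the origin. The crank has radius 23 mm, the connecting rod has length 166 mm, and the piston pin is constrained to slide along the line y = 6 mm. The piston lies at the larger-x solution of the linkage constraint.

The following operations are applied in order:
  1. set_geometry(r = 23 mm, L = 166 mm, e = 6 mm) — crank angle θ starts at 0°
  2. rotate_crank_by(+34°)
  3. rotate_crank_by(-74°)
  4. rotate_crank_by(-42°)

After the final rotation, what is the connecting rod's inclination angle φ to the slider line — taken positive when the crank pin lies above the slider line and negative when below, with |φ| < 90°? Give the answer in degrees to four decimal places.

-9.9827

set_geometry: r = 23 mm, L = 166 mm, e = 6 mm; θ ← 0°
rotate_crank_by(+34°): θ ← 0° +34° = 34°
rotate_crank_by(-74°): θ ← 34° -74° = -40°
rotate_crank_by(-42°): θ ← -40° -42° = -82°
crank pin P = (r cos θ, r sin θ) = (3.200981, -22.776166)
h = r sin θ − e = -22.776166 − 6 = -28.776166
sin φ = h / L = -28.776166 / 166 = -0.17335040
φ = arcsin(-0.17335040) = -9.982676°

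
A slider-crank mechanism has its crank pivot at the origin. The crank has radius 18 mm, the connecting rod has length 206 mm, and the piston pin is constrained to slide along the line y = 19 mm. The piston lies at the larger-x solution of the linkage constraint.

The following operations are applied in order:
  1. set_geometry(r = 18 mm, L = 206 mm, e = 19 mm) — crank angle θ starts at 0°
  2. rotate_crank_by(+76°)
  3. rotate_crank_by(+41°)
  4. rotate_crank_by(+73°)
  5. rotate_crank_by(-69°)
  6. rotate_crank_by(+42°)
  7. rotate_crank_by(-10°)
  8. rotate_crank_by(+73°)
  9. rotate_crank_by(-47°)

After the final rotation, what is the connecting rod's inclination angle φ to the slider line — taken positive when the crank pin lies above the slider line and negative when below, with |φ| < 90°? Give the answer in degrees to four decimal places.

-5.2043

set_geometry: r = 18 mm, L = 206 mm, e = 19 mm; θ ← 0°
rotate_crank_by(+76°): θ ← 0° +76° = 76°
rotate_crank_by(+41°): θ ← 76° +41° = 117°
rotate_crank_by(+73°): θ ← 117° +73° = 190°
rotate_crank_by(-69°): θ ← 190° -69° = 121°
rotate_crank_by(+42°): θ ← 121° +42° = 163°
rotate_crank_by(-10°): θ ← 163° -10° = 153°
rotate_crank_by(+73°): θ ← 153° +73° = 226°
rotate_crank_by(-47°): θ ← 226° -47° = 179°
crank pin P = (r cos θ, r sin θ) = (-17.997259, 0.314143)
h = r sin θ − e = 0.314143 − 19 = -18.685857
sin φ = h / L = -18.685857 / 206 = -0.09070804
φ = arcsin(-0.09070804) = -5.204342°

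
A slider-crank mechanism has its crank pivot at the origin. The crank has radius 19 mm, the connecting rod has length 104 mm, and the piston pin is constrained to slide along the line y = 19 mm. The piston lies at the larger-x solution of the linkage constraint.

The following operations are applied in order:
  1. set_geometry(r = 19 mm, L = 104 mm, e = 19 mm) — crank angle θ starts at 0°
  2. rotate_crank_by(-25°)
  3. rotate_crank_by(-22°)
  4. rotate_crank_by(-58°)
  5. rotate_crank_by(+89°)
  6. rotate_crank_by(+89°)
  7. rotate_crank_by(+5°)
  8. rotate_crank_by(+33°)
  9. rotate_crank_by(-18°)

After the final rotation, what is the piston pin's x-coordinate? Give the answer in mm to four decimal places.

set_geometry: r = 19 mm, L = 104 mm, e = 19 mm; θ ← 0°
rotate_crank_by(-25°): θ ← 0° -25° = -25°
rotate_crank_by(-22°): θ ← -25° -22° = -47°
rotate_crank_by(-58°): θ ← -47° -58° = -105°
rotate_crank_by(+89°): θ ← -105° +89° = -16°
rotate_crank_by(+89°): θ ← -16° +89° = 73°
rotate_crank_by(+5°): θ ← 73° +5° = 78°
rotate_crank_by(+33°): θ ← 78° +33° = 111°
rotate_crank_by(-18°): θ ← 111° -18° = 93°
crank pin P = (r cos θ, r sin θ) = (-0.994383, 18.973961)
h = r sin θ − e = 18.973961 − 19 = -0.026039
x = r cos θ + √(L² − h²) = -0.994383 + √(10816.0 − 0.0007) = -0.994383 + 103.999997 = 103.005614

103.0056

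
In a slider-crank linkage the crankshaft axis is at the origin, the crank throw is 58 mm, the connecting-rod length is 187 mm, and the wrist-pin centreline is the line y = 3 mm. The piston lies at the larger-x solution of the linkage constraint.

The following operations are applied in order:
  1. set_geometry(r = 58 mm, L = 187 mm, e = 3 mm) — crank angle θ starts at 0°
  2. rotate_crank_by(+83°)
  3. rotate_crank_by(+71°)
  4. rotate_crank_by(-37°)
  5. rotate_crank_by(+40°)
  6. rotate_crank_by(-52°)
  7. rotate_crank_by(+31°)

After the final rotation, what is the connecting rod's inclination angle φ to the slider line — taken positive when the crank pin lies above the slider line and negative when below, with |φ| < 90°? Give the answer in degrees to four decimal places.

set_geometry: r = 58 mm, L = 187 mm, e = 3 mm; θ ← 0°
rotate_crank_by(+83°): θ ← 0° +83° = 83°
rotate_crank_by(+71°): θ ← 83° +71° = 154°
rotate_crank_by(-37°): θ ← 154° -37° = 117°
rotate_crank_by(+40°): θ ← 117° +40° = 157°
rotate_crank_by(-52°): θ ← 157° -52° = 105°
rotate_crank_by(+31°): θ ← 105° +31° = 136°
crank pin P = (r cos θ, r sin θ) = (-41.721708, 40.290185)
h = r sin θ − e = 40.290185 − 3 = 37.290185
sin φ = h / L = 37.290185 / 187 = 0.19941276
φ = arcsin(0.19941276) = 11.502621°

11.5026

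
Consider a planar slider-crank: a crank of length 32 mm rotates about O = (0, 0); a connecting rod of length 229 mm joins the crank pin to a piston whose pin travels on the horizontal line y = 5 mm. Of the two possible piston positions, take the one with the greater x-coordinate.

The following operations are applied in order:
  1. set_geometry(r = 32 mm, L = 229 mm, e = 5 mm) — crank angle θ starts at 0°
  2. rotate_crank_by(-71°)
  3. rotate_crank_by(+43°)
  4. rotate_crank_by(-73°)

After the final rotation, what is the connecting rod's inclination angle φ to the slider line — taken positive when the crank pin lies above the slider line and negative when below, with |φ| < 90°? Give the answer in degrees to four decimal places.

-9.1491

set_geometry: r = 32 mm, L = 229 mm, e = 5 mm; θ ← 0°
rotate_crank_by(-71°): θ ← 0° -71° = -71°
rotate_crank_by(+43°): θ ← -71° +43° = -28°
rotate_crank_by(-73°): θ ← -28° -73° = -101°
crank pin P = (r cos θ, r sin θ) = (-6.105888, -31.412070)
h = r sin θ − e = -31.412070 − 5 = -36.412070
sin φ = h / L = -36.412070 / 229 = -0.15900467
φ = arcsin(-0.15900467) = -9.149129°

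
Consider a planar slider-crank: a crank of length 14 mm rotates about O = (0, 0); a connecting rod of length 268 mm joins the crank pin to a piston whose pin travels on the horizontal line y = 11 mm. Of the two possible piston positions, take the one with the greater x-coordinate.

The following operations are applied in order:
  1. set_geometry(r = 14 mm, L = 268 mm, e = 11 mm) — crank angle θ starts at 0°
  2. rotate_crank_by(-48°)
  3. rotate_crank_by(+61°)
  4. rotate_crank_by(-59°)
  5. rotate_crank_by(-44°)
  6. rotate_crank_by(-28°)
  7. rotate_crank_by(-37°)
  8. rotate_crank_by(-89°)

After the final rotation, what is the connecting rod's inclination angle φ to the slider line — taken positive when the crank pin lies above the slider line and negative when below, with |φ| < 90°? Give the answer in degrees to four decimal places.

set_geometry: r = 14 mm, L = 268 mm, e = 11 mm; θ ← 0°
rotate_crank_by(-48°): θ ← 0° -48° = -48°
rotate_crank_by(+61°): θ ← -48° +61° = 13°
rotate_crank_by(-59°): θ ← 13° -59° = -46°
rotate_crank_by(-44°): θ ← -46° -44° = -90°
rotate_crank_by(-28°): θ ← -90° -28° = -118°
rotate_crank_by(-37°): θ ← -118° -37° = -155°
rotate_crank_by(-89°): θ ← -155° -89° = -244°
crank pin P = (r cos θ, r sin θ) = (-6.137196, 12.583117)
h = r sin θ − e = 12.583117 − 11 = 1.583117
sin φ = h / L = 1.583117 / 268 = 0.00590715
φ = arcsin(0.00590715) = 0.338457°

0.3385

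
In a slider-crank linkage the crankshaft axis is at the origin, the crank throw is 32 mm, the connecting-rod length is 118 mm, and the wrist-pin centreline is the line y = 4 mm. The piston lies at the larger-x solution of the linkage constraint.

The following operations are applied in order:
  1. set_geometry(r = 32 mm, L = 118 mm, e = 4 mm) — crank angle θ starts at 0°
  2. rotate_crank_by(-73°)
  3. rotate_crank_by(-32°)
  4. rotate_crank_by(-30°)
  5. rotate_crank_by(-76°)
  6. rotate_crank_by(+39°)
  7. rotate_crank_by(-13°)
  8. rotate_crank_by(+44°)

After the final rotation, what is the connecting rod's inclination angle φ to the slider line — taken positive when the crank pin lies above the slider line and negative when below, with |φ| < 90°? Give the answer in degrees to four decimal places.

-11.8038

set_geometry: r = 32 mm, L = 118 mm, e = 4 mm; θ ← 0°
rotate_crank_by(-73°): θ ← 0° -73° = -73°
rotate_crank_by(-32°): θ ← -73° -32° = -105°
rotate_crank_by(-30°): θ ← -105° -30° = -135°
rotate_crank_by(-76°): θ ← -135° -76° = -211°
rotate_crank_by(+39°): θ ← -211° +39° = -172°
rotate_crank_by(-13°): θ ← -172° -13° = -185°
rotate_crank_by(+44°): θ ← -185° +44° = -141°
crank pin P = (r cos θ, r sin θ) = (-24.868671, -20.138253)
h = r sin θ − e = -20.138253 − 4 = -24.138253
sin φ = h / L = -24.138253 / 118 = -0.20456146
φ = arcsin(-0.20456146) = -11.803829°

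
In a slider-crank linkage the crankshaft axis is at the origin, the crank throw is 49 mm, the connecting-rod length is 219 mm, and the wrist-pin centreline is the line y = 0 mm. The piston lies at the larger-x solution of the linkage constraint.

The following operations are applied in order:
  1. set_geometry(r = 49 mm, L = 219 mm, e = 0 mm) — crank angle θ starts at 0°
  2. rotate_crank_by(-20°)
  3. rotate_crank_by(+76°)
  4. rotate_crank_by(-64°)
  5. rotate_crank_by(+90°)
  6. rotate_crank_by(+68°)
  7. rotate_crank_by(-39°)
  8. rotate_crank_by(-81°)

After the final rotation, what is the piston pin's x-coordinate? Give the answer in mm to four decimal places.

260.0605

set_geometry: r = 49 mm, L = 219 mm, e = 0 mm; θ ← 0°
rotate_crank_by(-20°): θ ← 0° -20° = -20°
rotate_crank_by(+76°): θ ← -20° +76° = 56°
rotate_crank_by(-64°): θ ← 56° -64° = -8°
rotate_crank_by(+90°): θ ← -8° +90° = 82°
rotate_crank_by(+68°): θ ← 82° +68° = 150°
rotate_crank_by(-39°): θ ← 150° -39° = 111°
rotate_crank_by(-81°): θ ← 111° -81° = 30°
crank pin P = (r cos θ, r sin θ) = (42.435245, 24.500000)
h = r sin θ − e = 24.500000 − 0 = 24.500000
x = r cos θ + √(L² − h²) = 42.435245 + √(47961.0 − 600.2500) = 42.435245 + 217.625251 = 260.060496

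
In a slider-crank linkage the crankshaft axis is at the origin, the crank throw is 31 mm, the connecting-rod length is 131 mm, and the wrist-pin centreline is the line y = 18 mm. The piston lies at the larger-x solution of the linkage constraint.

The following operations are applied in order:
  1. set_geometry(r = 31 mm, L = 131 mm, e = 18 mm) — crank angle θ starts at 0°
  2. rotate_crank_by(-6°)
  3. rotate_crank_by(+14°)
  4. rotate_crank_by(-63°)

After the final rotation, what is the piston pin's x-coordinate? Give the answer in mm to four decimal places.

set_geometry: r = 31 mm, L = 131 mm, e = 18 mm; θ ← 0°
rotate_crank_by(-6°): θ ← 0° -6° = -6°
rotate_crank_by(+14°): θ ← -6° +14° = 8°
rotate_crank_by(-63°): θ ← 8° -63° = -55°
crank pin P = (r cos θ, r sin θ) = (17.780870, -25.393713)
h = r sin θ − e = -25.393713 − 18 = -43.393713
x = r cos θ + √(L² − h²) = 17.780870 + √(17161.0 − 1883.0144) = 17.780870 + 123.604149 = 141.385018

141.3850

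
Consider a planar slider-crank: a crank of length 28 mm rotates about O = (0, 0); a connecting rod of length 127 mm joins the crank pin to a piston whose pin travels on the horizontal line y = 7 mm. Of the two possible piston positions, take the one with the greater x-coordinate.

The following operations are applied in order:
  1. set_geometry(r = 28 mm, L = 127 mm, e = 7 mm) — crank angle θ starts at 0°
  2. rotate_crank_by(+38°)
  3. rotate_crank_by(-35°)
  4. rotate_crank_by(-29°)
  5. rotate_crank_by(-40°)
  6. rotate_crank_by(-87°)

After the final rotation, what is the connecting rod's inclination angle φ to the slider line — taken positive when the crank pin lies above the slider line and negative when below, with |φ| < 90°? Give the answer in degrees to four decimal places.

-8.9290

set_geometry: r = 28 mm, L = 127 mm, e = 7 mm; θ ← 0°
rotate_crank_by(+38°): θ ← 0° +38° = 38°
rotate_crank_by(-35°): θ ← 38° -35° = 3°
rotate_crank_by(-29°): θ ← 3° -29° = -26°
rotate_crank_by(-40°): θ ← -26° -40° = -66°
rotate_crank_by(-87°): θ ← -66° -87° = -153°
crank pin P = (r cos θ, r sin θ) = (-24.948183, -12.711734)
h = r sin θ − e = -12.711734 − 7 = -19.711734
sin φ = h / L = -19.711734 / 127 = -0.15521050
φ = arcsin(-0.15521050) = -8.929005°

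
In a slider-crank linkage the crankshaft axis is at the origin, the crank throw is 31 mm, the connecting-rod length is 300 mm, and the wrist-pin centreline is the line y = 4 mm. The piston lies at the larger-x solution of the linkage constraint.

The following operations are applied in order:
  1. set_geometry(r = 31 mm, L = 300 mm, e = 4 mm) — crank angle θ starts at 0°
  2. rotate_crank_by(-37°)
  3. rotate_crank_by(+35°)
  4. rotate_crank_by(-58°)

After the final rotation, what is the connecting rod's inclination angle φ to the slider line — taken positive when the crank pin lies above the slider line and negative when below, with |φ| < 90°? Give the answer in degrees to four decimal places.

-5.9017

set_geometry: r = 31 mm, L = 300 mm, e = 4 mm; θ ← 0°
rotate_crank_by(-37°): θ ← 0° -37° = -37°
rotate_crank_by(+35°): θ ← -37° +35° = -2°
rotate_crank_by(-58°): θ ← -2° -58° = -60°
crank pin P = (r cos θ, r sin θ) = (15.500000, -26.846788)
h = r sin θ − e = -26.846788 − 4 = -30.846788
sin φ = h / L = -30.846788 / 300 = -0.10282263
φ = arcsin(-0.10282263) = -5.901733°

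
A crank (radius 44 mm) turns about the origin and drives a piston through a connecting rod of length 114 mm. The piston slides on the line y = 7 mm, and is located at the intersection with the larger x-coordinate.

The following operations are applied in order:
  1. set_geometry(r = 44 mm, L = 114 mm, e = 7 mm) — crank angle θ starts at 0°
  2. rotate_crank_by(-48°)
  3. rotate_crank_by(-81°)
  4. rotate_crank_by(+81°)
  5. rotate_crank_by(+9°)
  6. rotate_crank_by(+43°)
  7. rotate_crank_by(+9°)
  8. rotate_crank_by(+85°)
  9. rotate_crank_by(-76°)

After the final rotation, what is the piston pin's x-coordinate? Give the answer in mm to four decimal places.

154.4010

set_geometry: r = 44 mm, L = 114 mm, e = 7 mm; θ ← 0°
rotate_crank_by(-48°): θ ← 0° -48° = -48°
rotate_crank_by(-81°): θ ← -48° -81° = -129°
rotate_crank_by(+81°): θ ← -129° +81° = -48°
rotate_crank_by(+9°): θ ← -48° +9° = -39°
rotate_crank_by(+43°): θ ← -39° +43° = 4°
rotate_crank_by(+9°): θ ← 4° +9° = 13°
rotate_crank_by(+85°): θ ← 13° +85° = 98°
rotate_crank_by(-76°): θ ← 98° -76° = 22°
crank pin P = (r cos θ, r sin θ) = (40.796090, 16.482690)
h = r sin θ − e = 16.482690 − 7 = 9.482690
x = r cos θ + √(L² − h²) = 40.796090 + √(12996.0 − 89.9214) = 40.796090 + 113.604923 = 154.401013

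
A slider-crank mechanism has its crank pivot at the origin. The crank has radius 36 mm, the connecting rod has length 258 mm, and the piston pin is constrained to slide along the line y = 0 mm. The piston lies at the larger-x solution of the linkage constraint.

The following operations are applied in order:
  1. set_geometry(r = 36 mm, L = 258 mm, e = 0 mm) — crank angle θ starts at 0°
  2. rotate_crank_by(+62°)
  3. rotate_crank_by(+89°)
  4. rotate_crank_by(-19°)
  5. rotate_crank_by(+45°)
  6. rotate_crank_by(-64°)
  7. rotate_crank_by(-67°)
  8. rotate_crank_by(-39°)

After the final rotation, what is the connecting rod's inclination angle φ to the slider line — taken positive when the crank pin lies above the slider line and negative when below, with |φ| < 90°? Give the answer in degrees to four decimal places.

set_geometry: r = 36 mm, L = 258 mm, e = 0 mm; θ ← 0°
rotate_crank_by(+62°): θ ← 0° +62° = 62°
rotate_crank_by(+89°): θ ← 62° +89° = 151°
rotate_crank_by(-19°): θ ← 151° -19° = 132°
rotate_crank_by(+45°): θ ← 132° +45° = 177°
rotate_crank_by(-64°): θ ← 177° -64° = 113°
rotate_crank_by(-67°): θ ← 113° -67° = 46°
rotate_crank_by(-39°): θ ← 46° -39° = 7°
crank pin P = (r cos θ, r sin θ) = (35.731661, 4.387296)
h = r sin θ − e = 4.387296 − 0 = 4.387296
sin φ = h / L = 4.387296 / 258 = 0.01700502
φ = arcsin(0.01700502) = 0.974363°

0.9744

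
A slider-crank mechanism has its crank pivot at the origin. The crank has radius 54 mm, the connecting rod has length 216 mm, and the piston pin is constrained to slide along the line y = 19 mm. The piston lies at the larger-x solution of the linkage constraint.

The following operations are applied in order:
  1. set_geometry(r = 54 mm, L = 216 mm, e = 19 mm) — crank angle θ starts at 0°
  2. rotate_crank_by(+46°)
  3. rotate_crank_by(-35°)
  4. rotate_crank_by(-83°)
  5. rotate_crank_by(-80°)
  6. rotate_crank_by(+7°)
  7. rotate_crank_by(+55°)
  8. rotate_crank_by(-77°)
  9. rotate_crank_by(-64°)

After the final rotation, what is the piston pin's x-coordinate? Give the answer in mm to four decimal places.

180.7923

set_geometry: r = 54 mm, L = 216 mm, e = 19 mm; θ ← 0°
rotate_crank_by(+46°): θ ← 0° +46° = 46°
rotate_crank_by(-35°): θ ← 46° -35° = 11°
rotate_crank_by(-83°): θ ← 11° -83° = -72°
rotate_crank_by(-80°): θ ← -72° -80° = -152°
rotate_crank_by(+7°): θ ← -152° +7° = -145°
rotate_crank_by(+55°): θ ← -145° +55° = -90°
rotate_crank_by(-77°): θ ← -90° -77° = -167°
rotate_crank_by(-64°): θ ← -167° -64° = -231°
crank pin P = (r cos θ, r sin θ) = (-33.983301, 41.965882)
h = r sin θ − e = 41.965882 − 19 = 22.965882
x = r cos θ + √(L² − h²) = -33.983301 + √(46656.0 − 527.4317) = -33.983301 + 214.775623 = 180.792322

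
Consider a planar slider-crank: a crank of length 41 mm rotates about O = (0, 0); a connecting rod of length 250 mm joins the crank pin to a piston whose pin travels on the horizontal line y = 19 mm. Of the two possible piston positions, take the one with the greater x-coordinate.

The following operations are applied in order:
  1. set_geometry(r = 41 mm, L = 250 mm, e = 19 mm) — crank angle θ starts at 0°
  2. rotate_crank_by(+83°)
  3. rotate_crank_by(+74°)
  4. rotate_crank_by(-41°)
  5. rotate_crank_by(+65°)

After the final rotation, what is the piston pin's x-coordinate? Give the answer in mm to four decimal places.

208.2276

set_geometry: r = 41 mm, L = 250 mm, e = 19 mm; θ ← 0°
rotate_crank_by(+83°): θ ← 0° +83° = 83°
rotate_crank_by(+74°): θ ← 83° +74° = 157°
rotate_crank_by(-41°): θ ← 157° -41° = 116°
rotate_crank_by(+65°): θ ← 116° +65° = 181°
crank pin P = (r cos θ, r sin θ) = (-40.993756, -0.715549)
h = r sin θ − e = -0.715549 − 19 = -19.715549
x = r cos θ + √(L² − h²) = -40.993756 + √(62500.0 − 388.7029) = -40.993756 + 249.221382 = 208.227626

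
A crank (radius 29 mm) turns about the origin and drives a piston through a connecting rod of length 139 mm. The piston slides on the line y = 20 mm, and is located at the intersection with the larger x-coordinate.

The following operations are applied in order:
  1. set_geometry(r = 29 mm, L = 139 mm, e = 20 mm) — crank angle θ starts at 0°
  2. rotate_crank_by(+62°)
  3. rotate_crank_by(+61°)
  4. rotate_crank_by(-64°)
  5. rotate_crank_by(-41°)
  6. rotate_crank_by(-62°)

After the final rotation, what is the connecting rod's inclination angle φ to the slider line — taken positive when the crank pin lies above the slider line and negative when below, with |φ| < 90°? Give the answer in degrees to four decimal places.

set_geometry: r = 29 mm, L = 139 mm, e = 20 mm; θ ← 0°
rotate_crank_by(+62°): θ ← 0° +62° = 62°
rotate_crank_by(+61°): θ ← 62° +61° = 123°
rotate_crank_by(-64°): θ ← 123° -64° = 59°
rotate_crank_by(-41°): θ ← 59° -41° = 18°
rotate_crank_by(-62°): θ ← 18° -62° = -44°
crank pin P = (r cos θ, r sin θ) = (20.860854, -20.145093)
h = r sin θ − e = -20.145093 − 20 = -40.145093
sin φ = h / L = -40.145093 / 139 = -0.28881362
φ = arcsin(-0.28881362) = -16.786942°

-16.7869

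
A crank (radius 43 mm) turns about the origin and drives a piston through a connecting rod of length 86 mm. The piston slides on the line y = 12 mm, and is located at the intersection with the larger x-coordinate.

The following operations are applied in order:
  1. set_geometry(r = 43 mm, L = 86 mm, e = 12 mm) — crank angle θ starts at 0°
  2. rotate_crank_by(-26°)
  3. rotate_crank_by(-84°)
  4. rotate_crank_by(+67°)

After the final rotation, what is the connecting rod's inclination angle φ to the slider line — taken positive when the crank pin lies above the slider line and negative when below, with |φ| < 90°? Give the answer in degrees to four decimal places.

set_geometry: r = 43 mm, L = 86 mm, e = 12 mm; θ ← 0°
rotate_crank_by(-26°): θ ← 0° -26° = -26°
rotate_crank_by(-84°): θ ← -26° -84° = -110°
rotate_crank_by(+67°): θ ← -110° +67° = -43°
crank pin P = (r cos θ, r sin θ) = (31.448209, -29.325929)
h = r sin θ − e = -29.325929 − 12 = -41.325929
sin φ = h / L = -41.325929 / 86 = -0.48053406
φ = arcsin(-0.48053406) = -28.720288°

-28.7203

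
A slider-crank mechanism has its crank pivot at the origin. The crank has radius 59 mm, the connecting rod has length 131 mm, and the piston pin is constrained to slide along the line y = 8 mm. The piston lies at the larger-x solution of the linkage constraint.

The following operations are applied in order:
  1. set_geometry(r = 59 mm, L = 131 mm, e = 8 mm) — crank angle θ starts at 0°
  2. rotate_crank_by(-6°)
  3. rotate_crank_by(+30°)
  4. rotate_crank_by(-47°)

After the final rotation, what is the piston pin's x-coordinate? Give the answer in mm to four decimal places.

set_geometry: r = 59 mm, L = 131 mm, e = 8 mm; θ ← 0°
rotate_crank_by(-6°): θ ← 0° -6° = -6°
rotate_crank_by(+30°): θ ← -6° +30° = 24°
rotate_crank_by(-47°): θ ← 24° -47° = -23°
crank pin P = (r cos θ, r sin θ) = (54.309786, -23.053137)
h = r sin θ − e = -23.053137 − 8 = -31.053137
x = r cos θ + √(L² − h²) = 54.309786 + √(17161.0 − 964.2973) = 54.309786 + 127.266267 = 181.576053

181.5761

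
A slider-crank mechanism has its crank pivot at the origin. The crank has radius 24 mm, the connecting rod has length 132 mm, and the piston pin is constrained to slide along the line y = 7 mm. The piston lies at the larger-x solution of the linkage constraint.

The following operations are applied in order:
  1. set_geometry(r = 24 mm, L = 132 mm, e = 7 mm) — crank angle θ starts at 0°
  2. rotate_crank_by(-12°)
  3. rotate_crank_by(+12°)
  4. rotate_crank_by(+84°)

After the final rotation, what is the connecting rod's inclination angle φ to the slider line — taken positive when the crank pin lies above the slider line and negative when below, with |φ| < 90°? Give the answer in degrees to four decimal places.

7.3420

set_geometry: r = 24 mm, L = 132 mm, e = 7 mm; θ ← 0°
rotate_crank_by(-12°): θ ← 0° -12° = -12°
rotate_crank_by(+12°): θ ← -12° +12° = 0°
rotate_crank_by(+84°): θ ← 0° +84° = 84°
crank pin P = (r cos θ, r sin θ) = (2.508683, 23.868525)
h = r sin θ − e = 23.868525 − 7 = 16.868525
sin φ = h / L = 16.868525 / 132 = 0.12779186
φ = arcsin(0.12779186) = 7.342011°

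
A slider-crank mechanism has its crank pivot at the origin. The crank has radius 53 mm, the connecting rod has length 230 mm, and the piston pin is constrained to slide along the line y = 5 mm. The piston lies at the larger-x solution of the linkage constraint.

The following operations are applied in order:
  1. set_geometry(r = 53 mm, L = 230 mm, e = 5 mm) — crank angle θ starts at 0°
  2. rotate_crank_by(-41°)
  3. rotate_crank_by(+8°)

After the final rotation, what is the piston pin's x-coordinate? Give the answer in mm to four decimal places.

set_geometry: r = 53 mm, L = 230 mm, e = 5 mm; θ ← 0°
rotate_crank_by(-41°): θ ← 0° -41° = -41°
rotate_crank_by(+8°): θ ← -41° +8° = -33°
crank pin P = (r cos θ, r sin θ) = (44.449540, -28.865869)
h = r sin θ − e = -28.865869 − 5 = -33.865869
x = r cos θ + √(L² − h²) = 44.449540 + √(52900.0 − 1146.8971) = 44.449540 + 227.493083 = 271.942623

271.9426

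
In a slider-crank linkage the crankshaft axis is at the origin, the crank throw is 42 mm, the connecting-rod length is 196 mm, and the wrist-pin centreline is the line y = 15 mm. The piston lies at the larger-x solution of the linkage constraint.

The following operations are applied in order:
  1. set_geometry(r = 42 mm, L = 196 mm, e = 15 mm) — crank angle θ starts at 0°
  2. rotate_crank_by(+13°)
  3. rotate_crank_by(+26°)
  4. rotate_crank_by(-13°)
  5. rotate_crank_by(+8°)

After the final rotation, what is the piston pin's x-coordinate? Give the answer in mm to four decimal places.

230.6358

set_geometry: r = 42 mm, L = 196 mm, e = 15 mm; θ ← 0°
rotate_crank_by(+13°): θ ← 0° +13° = 13°
rotate_crank_by(+26°): θ ← 13° +26° = 39°
rotate_crank_by(-13°): θ ← 39° -13° = 26°
rotate_crank_by(+8°): θ ← 26° +8° = 34°
crank pin P = (r cos θ, r sin θ) = (34.819578, 23.486102)
h = r sin θ − e = 23.486102 − 15 = 8.486102
x = r cos θ + √(L² − h²) = 34.819578 + √(38416.0 − 72.0139) = 34.819578 + 195.816205 = 230.635783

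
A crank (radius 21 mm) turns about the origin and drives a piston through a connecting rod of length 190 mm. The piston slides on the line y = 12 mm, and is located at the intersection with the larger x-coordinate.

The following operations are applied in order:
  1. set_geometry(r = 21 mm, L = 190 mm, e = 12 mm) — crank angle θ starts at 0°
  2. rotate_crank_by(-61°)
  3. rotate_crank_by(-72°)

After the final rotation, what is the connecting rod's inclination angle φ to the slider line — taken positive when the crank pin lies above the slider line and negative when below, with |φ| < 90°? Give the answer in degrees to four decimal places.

set_geometry: r = 21 mm, L = 190 mm, e = 12 mm; θ ← 0°
rotate_crank_by(-61°): θ ← 0° -61° = -61°
rotate_crank_by(-72°): θ ← -61° -72° = -133°
crank pin P = (r cos θ, r sin θ) = (-14.321966, -15.358428)
h = r sin θ − e = -15.358428 − 12 = -27.358428
sin φ = h / L = -27.358428 / 190 = -0.14399172
φ = arcsin(-0.14399172) = -8.278897°

-8.2789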